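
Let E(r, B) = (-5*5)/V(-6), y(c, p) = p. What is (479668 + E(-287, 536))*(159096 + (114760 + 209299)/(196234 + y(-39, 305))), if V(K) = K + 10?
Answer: 19997989123265847/262052 ≈ 7.6313e+10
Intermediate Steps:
V(K) = 10 + K
E(r, B) = -25/4 (E(r, B) = (-5*5)/(10 - 6) = -25/4)
(479668 + E(-287, 536))*(159096 + (114760 + 209299)/(196234 + y(-39, 305))) = (479668 - 25/4)*(159096 + (114760 + 209299)/(196234 + 305)) = 1918647*(159096 + 324059/196539)/4 = (1918647/4)*(31268892803/196539) = 19997989123265847/262052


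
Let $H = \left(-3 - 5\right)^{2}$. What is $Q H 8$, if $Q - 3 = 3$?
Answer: $3072$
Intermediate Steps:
$Q = 6$ ($Q = 3 + 3 = 6$)
$H = 64$ ($H = \left(-3 - 5\right)^{2} = \left(-8\right)^{2} = 64$)
$Q H 8 = 6 \cdot 64 \cdot 8 = 384 \cdot 8 = 3072$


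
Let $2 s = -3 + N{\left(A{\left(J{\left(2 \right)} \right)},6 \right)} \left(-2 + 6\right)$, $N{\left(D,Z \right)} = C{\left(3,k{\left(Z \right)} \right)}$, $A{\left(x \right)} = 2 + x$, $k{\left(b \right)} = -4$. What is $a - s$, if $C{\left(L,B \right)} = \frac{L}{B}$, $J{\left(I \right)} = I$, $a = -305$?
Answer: $-302$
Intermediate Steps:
$N{\left(D,Z \right)} = - \frac{3}{4}$ ($N{\left(D,Z \right)} = \frac{3}{-4} = 3 \left(- \frac{1}{4}\right) = - \frac{3}{4}$)
$s = -3$ ($s = \frac{-3 - \frac{3 \left(-2 + 6\right)}{4}}{2} = \frac{-3 - 3}{2} = \frac{1}{2} \left(-6\right) = -3$)
$a - s = -305 - -3 = -305 + 3 = -302$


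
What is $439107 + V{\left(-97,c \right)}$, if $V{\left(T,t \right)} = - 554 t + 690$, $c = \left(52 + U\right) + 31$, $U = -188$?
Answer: $497967$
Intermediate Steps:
$c = -105$ ($c = \left(52 - 188\right) + 31 = -136 + 31 = -105$)
$V{\left(T,t \right)} = 690 - 554 t$
$439107 + V{\left(-97,c \right)} = 439107 + \left(690 - -58170\right) = 439107 + \left(690 + 58170\right) = 439107 + 58860 = 497967$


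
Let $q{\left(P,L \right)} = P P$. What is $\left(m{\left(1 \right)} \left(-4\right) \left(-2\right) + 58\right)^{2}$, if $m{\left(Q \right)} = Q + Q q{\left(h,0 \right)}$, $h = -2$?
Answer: $9604$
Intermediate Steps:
$q{\left(P,L \right)} = P^{2}$
$m{\left(Q \right)} = 5 Q$ ($m{\left(Q \right)} = Q + Q \left(-2\right)^{2} = Q + Q 4 = Q + 4 Q = 5 Q$)
$\left(m{\left(1 \right)} \left(-4\right) \left(-2\right) + 58\right)^{2} = \left(5 \cdot 1 \left(-4\right) \left(-2\right) + 58\right)^{2} = \left(5 \left(-4\right) \left(-2\right) + 58\right)^{2} = \left(\left(-20\right) \left(-2\right) + 58\right)^{2} = \left(40 + 58\right)^{2} = 98^{2} = 9604$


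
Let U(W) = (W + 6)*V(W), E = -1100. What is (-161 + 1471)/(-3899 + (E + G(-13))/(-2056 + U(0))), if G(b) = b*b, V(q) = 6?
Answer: -2646200/7875049 ≈ -0.33602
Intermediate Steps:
G(b) = b²
U(W) = 36 + 6*W (U(W) = (W + 6)*6 = (6 + W)*6 = 36 + 6*W)
(-161 + 1471)/(-3899 + (E + G(-13))/(-2056 + U(0))) = (-161 + 1471)/(-3899 + (-1100 + (-13)²)/(-2056 + (36 + 6*0))) = 1310/(-3899 + (-1100 + 169)/(-2056 + (36 + 0))) = 1310/(-3899 - 931/(-2056 + 36)) = 1310/(-3899 - 931/(-2020)) = 1310/(-3899 - 931*(-1/2020)) = 1310/(-3899 + 931/2020) = 1310/(-7875049/2020) = 1310*(-2020/7875049) = -2646200/7875049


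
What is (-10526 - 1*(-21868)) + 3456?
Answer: 14798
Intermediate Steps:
(-10526 - 1*(-21868)) + 3456 = (-10526 + 21868) + 3456 = 11342 + 3456 = 14798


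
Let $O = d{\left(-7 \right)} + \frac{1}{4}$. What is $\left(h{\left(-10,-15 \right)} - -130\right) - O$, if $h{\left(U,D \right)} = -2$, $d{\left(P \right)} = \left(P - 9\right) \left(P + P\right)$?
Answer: $- \frac{385}{4} \approx -96.25$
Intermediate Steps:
$d{\left(P \right)} = 2 P \left(-9 + P\right)$ ($d{\left(P \right)} = \left(-9 + P\right) 2 P = 2 P \left(-9 + P\right)$)
$O = \frac{897}{4}$ ($O = 2 \left(-7\right) \left(-9 - 7\right) + \frac{1}{4} = 2 \left(-7\right) \left(-16\right) + \frac{1}{4} = 224 + \frac{1}{4} = \frac{897}{4} \approx 224.25$)
$\left(h{\left(-10,-15 \right)} - -130\right) - O = \left(-2 - -130\right) - \frac{897}{4} = \left(-2 + 130\right) - \frac{897}{4} = 128 - \frac{897}{4} = - \frac{385}{4}$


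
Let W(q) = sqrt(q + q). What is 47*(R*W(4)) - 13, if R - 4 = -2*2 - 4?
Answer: -13 - 376*sqrt(2) ≈ -544.74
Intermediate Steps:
W(q) = sqrt(2)*sqrt(q) (W(q) = sqrt(2*q) = sqrt(2)*sqrt(q))
R = -4 (R = 4 + (-2*2 - 4) = 4 + (-4 - 4) = 4 - 8 = -4)
47*(R*W(4)) - 13 = 47*(-4*sqrt(2)*sqrt(4)) - 13 = 47*(-4*sqrt(2)*2) - 13 = 47*(-8*sqrt(2)) - 13 = -376*sqrt(2) - 13 = -13 - 376*sqrt(2)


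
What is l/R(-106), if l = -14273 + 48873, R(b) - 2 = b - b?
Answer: 17300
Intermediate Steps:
R(b) = 2 (R(b) = 2 + (b - b) = 2 + 0 = 2)
l = 34600
l/R(-106) = 34600/2 = 34600*(½) = 17300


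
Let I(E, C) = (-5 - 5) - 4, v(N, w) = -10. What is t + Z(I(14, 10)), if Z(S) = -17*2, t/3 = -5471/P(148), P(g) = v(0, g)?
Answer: 16073/10 ≈ 1607.3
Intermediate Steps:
P(g) = -10
I(E, C) = -14 (I(E, C) = -10 - 4 = -14)
t = 16413/10 (t = 3*(-5471/(-10)) = 3*(-5471*(-⅒)) = 3*(5471/10) = 16413/10 ≈ 1641.3)
Z(S) = -34
t + Z(I(14, 10)) = 16413/10 - 34 = 16073/10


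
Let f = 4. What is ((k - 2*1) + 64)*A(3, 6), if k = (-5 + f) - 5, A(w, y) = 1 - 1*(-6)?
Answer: 392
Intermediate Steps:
A(w, y) = 7 (A(w, y) = 1 + 6 = 7)
k = -6 (k = (-5 + 4) - 5 = -1 - 5 = -6)
((k - 2*1) + 64)*A(3, 6) = ((-6 - 2*1) + 64)*7 = ((-6 - 2) + 64)*7 = (-8 + 64)*7 = 56*7 = 392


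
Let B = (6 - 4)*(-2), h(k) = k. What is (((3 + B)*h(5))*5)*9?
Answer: -225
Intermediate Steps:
B = -4 (B = 2*(-2) = -4)
(((3 + B)*h(5))*5)*9 = (((3 - 4)*5)*5)*9 = (-1*5*5)*9 = -5*5*9 = -25*9 = -225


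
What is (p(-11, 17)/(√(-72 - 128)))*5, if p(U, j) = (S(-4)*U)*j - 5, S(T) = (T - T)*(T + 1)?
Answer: 5*I*√2/4 ≈ 1.7678*I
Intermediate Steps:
S(T) = 0 (S(T) = 0*(1 + T) = 0)
p(U, j) = -5 (p(U, j) = (0*U)*j - 5 = 0*j - 5 = 0 - 5 = -5)
(p(-11, 17)/(√(-72 - 128)))*5 = -5/√(-72 - 128)*5 = -5*(-I*√2/20)*5 = -(-1)*I*√2/4*5 = (I*√2/4)*5 = 5*I*√2/4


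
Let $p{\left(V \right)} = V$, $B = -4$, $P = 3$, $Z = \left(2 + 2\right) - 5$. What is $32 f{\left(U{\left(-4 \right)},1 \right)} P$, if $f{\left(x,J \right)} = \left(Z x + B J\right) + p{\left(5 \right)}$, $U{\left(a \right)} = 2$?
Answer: $-96$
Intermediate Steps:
$Z = -1$ ($Z = 4 - 5 = -1$)
$f{\left(x,J \right)} = 5 - x - 4 J$ ($f{\left(x,J \right)} = \left(- x - 4 J\right) + 5 = 5 - x - 4 J$)
$32 f{\left(U{\left(-4 \right)},1 \right)} P = 32 \left(5 - 2 - 4\right) 3 = 32 \left(-1\right) 3 = \left(-32\right) 3 = -96$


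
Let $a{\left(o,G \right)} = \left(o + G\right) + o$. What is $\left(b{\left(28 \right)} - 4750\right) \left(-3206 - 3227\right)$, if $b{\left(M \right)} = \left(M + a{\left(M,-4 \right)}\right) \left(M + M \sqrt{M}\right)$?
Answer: $16146830 - 28819840 \sqrt{7} \approx -6.0103 \cdot 10^{7}$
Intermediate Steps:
$a{\left(o,G \right)} = G + 2 o$ ($a{\left(o,G \right)} = \left(G + o\right) + o = G + 2 o$)
$b{\left(M \right)} = \left(-4 + 3 M\right) \left(M + M^{\frac{3}{2}}\right)$ ($b{\left(M \right)} = \left(M + \left(-4 + 2 M\right)\right) \left(M + M \sqrt{M}\right) = \left(-4 + 3 M\right) \left(M + M^{\frac{3}{2}}\right)$)
$\left(b{\left(28 \right)} - 4750\right) \left(-3206 - 3227\right) = \left(\left(\left(-4\right) 28 - 4 \cdot 28^{\frac{3}{2}} + 3 \cdot 28^{2} + 3 \cdot 28^{\frac{5}{2}}\right) - 4750\right) \left(-3206 - 3227\right) = \left(\left(-112 - 4 \cdot 56 \sqrt{7} + 3 \cdot 784 + 3 \cdot 1568 \sqrt{7}\right) - 4750\right) \left(-6433\right) = \left(\left(-112 - 224 \sqrt{7} + 2352 + 4704 \sqrt{7}\right) - 4750\right) \left(-6433\right) = \left(\left(2240 + 4480 \sqrt{7}\right) - 4750\right) \left(-6433\right) = \left(-2510 + 4480 \sqrt{7}\right) \left(-6433\right) = 16146830 - 28819840 \sqrt{7}$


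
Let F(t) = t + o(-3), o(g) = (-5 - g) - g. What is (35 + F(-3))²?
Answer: 1089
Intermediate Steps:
o(g) = -5 - 2*g
F(t) = 1 + t (F(t) = t + (-5 - 2*(-3)) = t + (-5 + 6) = t + 1 = 1 + t)
(35 + F(-3))² = (35 + (1 - 3))² = (35 - 2)² = 33² = 1089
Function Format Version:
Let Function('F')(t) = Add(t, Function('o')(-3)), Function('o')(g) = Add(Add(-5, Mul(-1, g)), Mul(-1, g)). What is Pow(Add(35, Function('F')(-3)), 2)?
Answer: 1089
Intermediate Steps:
Function('o')(g) = Add(-5, Mul(-2, g))
Function('F')(t) = Add(1, t) (Function('F')(t) = Add(t, Add(-5, Mul(-2, -3))) = Add(t, Add(-5, 6)) = Add(t, 1) = Add(1, t))
Pow(Add(35, Function('F')(-3)), 2) = Pow(Add(35, Add(1, -3)), 2) = Pow(Add(35, -2), 2) = Pow(33, 2) = 1089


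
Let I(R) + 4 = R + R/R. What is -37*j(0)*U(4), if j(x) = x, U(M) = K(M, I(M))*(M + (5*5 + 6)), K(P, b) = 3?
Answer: 0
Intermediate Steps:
I(R) = -3 + R (I(R) = -4 + (R + R/R) = -4 + (R + 1) = -4 + (1 + R) = -3 + R)
U(M) = 93 + 3*M (U(M) = 3*(M + (5*5 + 6)) = 3*(M + (25 + 6)) = 3*(M + 31) = 3*(31 + M) = 93 + 3*M)
-37*j(0)*U(4) = -0*(93 + 3*4) = -0*(93 + 12) = -0*105 = -37*0 = 0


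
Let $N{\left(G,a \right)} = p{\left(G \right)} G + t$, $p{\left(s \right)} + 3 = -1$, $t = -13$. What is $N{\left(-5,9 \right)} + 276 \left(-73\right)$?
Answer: $-20141$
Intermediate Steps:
$p{\left(s \right)} = -4$ ($p{\left(s \right)} = -3 - 1 = -4$)
$N{\left(G,a \right)} = -13 - 4 G$ ($N{\left(G,a \right)} = - 4 G - 13 = -13 - 4 G$)
$N{\left(-5,9 \right)} + 276 \left(-73\right) = \left(-13 - -20\right) + 276 \left(-73\right) = \left(-13 + 20\right) - 20148 = 7 - 20148 = -20141$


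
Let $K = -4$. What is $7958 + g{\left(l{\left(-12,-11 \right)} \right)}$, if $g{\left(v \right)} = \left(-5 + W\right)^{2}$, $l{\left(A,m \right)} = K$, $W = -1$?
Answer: $7994$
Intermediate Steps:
$l{\left(A,m \right)} = -4$
$g{\left(v \right)} = 36$ ($g{\left(v \right)} = \left(-5 - 1\right)^{2} = \left(-6\right)^{2} = 36$)
$7958 + g{\left(l{\left(-12,-11 \right)} \right)} = 7958 + 36 = 7994$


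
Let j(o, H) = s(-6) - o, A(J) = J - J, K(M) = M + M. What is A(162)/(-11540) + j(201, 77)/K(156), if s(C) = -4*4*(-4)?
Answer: -137/312 ≈ -0.43910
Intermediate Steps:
K(M) = 2*M
s(C) = 64 (s(C) = -16*(-4) = 64)
A(J) = 0
j(o, H) = 64 - o
A(162)/(-11540) + j(201, 77)/K(156) = 0/(-11540) + (64 - 1*201)/((2*156)) = 0*(-1/11540) + (64 - 201)/312 = 0 - 137*1/312 = 0 - 137/312 = -137/312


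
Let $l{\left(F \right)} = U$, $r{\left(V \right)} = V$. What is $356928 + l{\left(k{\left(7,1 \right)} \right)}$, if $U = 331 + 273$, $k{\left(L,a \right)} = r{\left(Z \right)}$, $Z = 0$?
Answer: $357532$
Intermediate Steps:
$k{\left(L,a \right)} = 0$
$U = 604$
$l{\left(F \right)} = 604$
$356928 + l{\left(k{\left(7,1 \right)} \right)} = 356928 + 604 = 357532$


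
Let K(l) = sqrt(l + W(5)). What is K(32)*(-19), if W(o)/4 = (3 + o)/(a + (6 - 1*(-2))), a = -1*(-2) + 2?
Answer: -38*sqrt(78)/3 ≈ -111.87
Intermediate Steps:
a = 4 (a = 2 + 2 = 4)
W(o) = 1 + o/3 (W(o) = 4*((3 + o)/(4 + (6 - 1*(-2)))) = 4*((3 + o)/(4 + (6 + 2))) = 4*((3 + o)/(4 + 8)) = 4*((3 + o)/12) = 4*((3 + o)*(1/12)) = 4*(1/4 + o/12) = 1 + o/3)
K(l) = sqrt(8/3 + l) (K(l) = sqrt(l + (1 + (1/3)*5)) = sqrt(l + (1 + 5/3)) = sqrt(l + 8/3) = sqrt(8/3 + l))
K(32)*(-19) = (sqrt(24 + 9*32)/3)*(-19) = (sqrt(24 + 288)/3)*(-19) = (sqrt(312)/3)*(-19) = ((2*sqrt(78))/3)*(-19) = (2*sqrt(78)/3)*(-19) = -38*sqrt(78)/3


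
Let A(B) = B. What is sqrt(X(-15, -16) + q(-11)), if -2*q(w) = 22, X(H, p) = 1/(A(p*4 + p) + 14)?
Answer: I*sqrt(47982)/66 ≈ 3.3189*I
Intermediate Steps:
X(H, p) = 1/(14 + 5*p) (X(H, p) = 1/((p*4 + p) + 14) = 1/((4*p + p) + 14) = 1/(5*p + 14) = 1/(14 + 5*p))
q(w) = -11 (q(w) = -1/2*22 = -11)
sqrt(X(-15, -16) + q(-11)) = sqrt(1/(14 + 5*(-16)) - 11) = sqrt(1/(14 - 80) - 11) = sqrt(1/(-66) - 11) = sqrt(-1/66 - 11) = sqrt(-727/66) = I*sqrt(47982)/66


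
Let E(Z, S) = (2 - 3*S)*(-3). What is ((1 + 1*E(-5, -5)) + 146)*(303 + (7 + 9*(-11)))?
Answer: 20256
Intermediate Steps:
E(Z, S) = -6 + 9*S
((1 + 1*E(-5, -5)) + 146)*(303 + (7 + 9*(-11))) = ((1 + 1*(-6 + 9*(-5))) + 146)*(303 + (7 + 9*(-11))) = ((1 + 1*(-6 - 45)) + 146)*(303 + (7 - 99)) = ((1 + 1*(-51)) + 146)*(303 - 92) = ((1 - 51) + 146)*211 = (-50 + 146)*211 = 96*211 = 20256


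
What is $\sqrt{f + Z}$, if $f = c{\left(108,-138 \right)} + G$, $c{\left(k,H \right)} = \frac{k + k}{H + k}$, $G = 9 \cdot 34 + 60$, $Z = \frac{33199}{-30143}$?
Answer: $\frac{\sqrt{8125128091105}}{150715} \approx 18.913$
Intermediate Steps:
$Z = - \frac{33199}{30143}$ ($Z = 33199 \left(- \frac{1}{30143}\right) = - \frac{33199}{30143} \approx -1.1014$)
$G = 366$ ($G = 306 + 60 = 366$)
$c{\left(k,H \right)} = \frac{2 k}{H + k}$
$f = \frac{1794}{5}$ ($f = 2 \cdot 108 \frac{1}{-138 + 108} + 366 = 2 \cdot 108 \frac{1}{-30} + 366 = 2 \cdot 108 \left(- \frac{1}{30}\right) + 366 = - \frac{36}{5} + 366 = \frac{1794}{5} \approx 358.8$)
$\sqrt{f + Z} = \sqrt{\frac{1794}{5} - \frac{33199}{30143}} = \sqrt{\frac{53910547}{150715}} = \frac{\sqrt{8125128091105}}{150715}$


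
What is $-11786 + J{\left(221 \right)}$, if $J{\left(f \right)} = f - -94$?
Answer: $-11471$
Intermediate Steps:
$J{\left(f \right)} = 94 + f$ ($J{\left(f \right)} = f + 94 = 94 + f$)
$-11786 + J{\left(221 \right)} = -11786 + \left(94 + 221\right) = -11786 + 315 = -11471$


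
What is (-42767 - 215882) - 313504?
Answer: -572153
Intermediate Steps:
(-42767 - 215882) - 313504 = -258649 - 313504 = -572153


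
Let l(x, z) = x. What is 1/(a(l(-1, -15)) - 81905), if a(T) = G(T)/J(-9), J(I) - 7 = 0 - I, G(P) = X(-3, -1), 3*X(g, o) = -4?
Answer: -12/982861 ≈ -1.2209e-5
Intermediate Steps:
X(g, o) = -4/3 (X(g, o) = (1/3)*(-4) = -4/3)
G(P) = -4/3
J(I) = 7 - I (J(I) = 7 + (0 - I) = 7 - I)
a(T) = -1/12 (a(T) = -4/(3*(7 - 1*(-9))) = -4/(3*(7 + 9)) = -4/3/16 = -4/3*1/16 = -1/12)
1/(a(l(-1, -15)) - 81905) = 1/(-1/12 - 81905) = 1/(-982861/12) = -12/982861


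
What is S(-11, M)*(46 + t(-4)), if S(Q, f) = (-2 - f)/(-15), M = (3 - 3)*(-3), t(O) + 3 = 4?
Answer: 94/15 ≈ 6.2667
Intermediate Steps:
t(O) = 1 (t(O) = -3 + 4 = 1)
M = 0 (M = 0*(-3) = 0)
S(Q, f) = 2/15 + f/15 (S(Q, f) = (-2 - f)*(-1/15) = 2/15 + f/15)
S(-11, M)*(46 + t(-4)) = (2/15 + (1/15)*0)*(46 + 1) = (2/15 + 0)*47 = (2/15)*47 = 94/15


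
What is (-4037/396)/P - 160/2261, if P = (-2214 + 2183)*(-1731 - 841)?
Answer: -460086107/6489865872 ≈ -0.070893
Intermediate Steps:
P = 79732 (P = -31*(-2572) = 79732)
(-4037/396)/P - 160/2261 = -4037/396/79732 - 160/2261 = -4037*1/396*(1/79732) - 160*1/2261 = -367/36*1/79732 - 160/2261 = -367/2870352 - 160/2261 = -460086107/6489865872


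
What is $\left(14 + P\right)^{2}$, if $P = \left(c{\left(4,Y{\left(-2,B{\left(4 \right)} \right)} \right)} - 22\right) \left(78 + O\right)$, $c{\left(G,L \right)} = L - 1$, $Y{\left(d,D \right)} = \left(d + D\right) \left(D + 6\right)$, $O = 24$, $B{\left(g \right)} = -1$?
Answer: $14915044$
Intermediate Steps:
$Y{\left(d,D \right)} = \left(6 + D\right) \left(D + d\right)$ ($Y{\left(d,D \right)} = \left(D + d\right) \left(6 + D\right) = \left(6 + D\right) \left(D + d\right)$)
$c{\left(G,L \right)} = -1 + L$
$P = -3876$ ($P = \left(\left(-1 + \left(\left(-1\right)^{2} + 6 \left(-1\right) + 6 \left(-2\right) - -2\right)\right) - 22\right) \left(78 + 24\right) = \left(\left(-1 + \left(1 - 6 - 12 + 2\right)\right) - 22\right) 102 = \left(\left(-1 - 15\right) - 22\right) 102 = \left(-16 - 22\right) 102 = \left(-38\right) 102 = -3876$)
$\left(14 + P\right)^{2} = \left(14 - 3876\right)^{2} = \left(-3862\right)^{2} = 14915044$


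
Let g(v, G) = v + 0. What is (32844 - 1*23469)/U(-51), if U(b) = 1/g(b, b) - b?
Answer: 19125/104 ≈ 183.89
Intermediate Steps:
g(v, G) = v
U(b) = 1/b - b
(32844 - 1*23469)/U(-51) = (32844 - 1*23469)/(1/(-51) - 1*(-51)) = (32844 - 23469)/(-1/51 + 51) = 9375/(2600/51) = 9375*(51/2600) = 19125/104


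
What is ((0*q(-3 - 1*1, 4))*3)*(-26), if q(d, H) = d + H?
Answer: 0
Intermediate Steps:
q(d, H) = H + d
((0*q(-3 - 1*1, 4))*3)*(-26) = ((0*(4 + (-3 - 1*1)))*3)*(-26) = ((0*(4 + (-3 - 1)))*3)*(-26) = ((0*(4 - 4))*3)*(-26) = ((0*0)*3)*(-26) = (0*3)*(-26) = 0*(-26) = 0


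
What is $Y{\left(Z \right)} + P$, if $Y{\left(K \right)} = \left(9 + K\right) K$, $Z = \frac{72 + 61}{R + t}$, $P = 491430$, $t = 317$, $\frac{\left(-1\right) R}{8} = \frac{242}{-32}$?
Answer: $\frac{280129263976}{570025} \approx 4.9143 \cdot 10^{5}$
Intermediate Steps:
$R = \frac{121}{2}$ ($R = - 8 \frac{242}{-32} = - 8 \cdot 242 \left(- \frac{1}{32}\right) = \left(-8\right) \left(- \frac{121}{16}\right) = \frac{121}{2} \approx 60.5$)
$Z = \frac{266}{755}$ ($Z = \frac{72 + 61}{\frac{121}{2} + 317} = \frac{133}{\frac{755}{2}} = 133 \cdot \frac{2}{755} = \frac{266}{755} \approx 0.35232$)
$Y{\left(K \right)} = K \left(9 + K\right)$
$Y{\left(Z \right)} + P = \frac{266 \left(9 + \frac{266}{755}\right)}{755} + 491430 = \frac{266}{755} \cdot \frac{7061}{755} + 491430 = \frac{1878226}{570025} + 491430 = \frac{280129263976}{570025}$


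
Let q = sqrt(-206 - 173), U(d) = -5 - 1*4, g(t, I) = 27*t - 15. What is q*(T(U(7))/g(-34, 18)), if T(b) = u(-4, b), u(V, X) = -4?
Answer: 4*I*sqrt(379)/933 ≈ 0.083464*I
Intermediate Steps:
g(t, I) = -15 + 27*t
U(d) = -9 (U(d) = -5 - 4 = -9)
T(b) = -4
q = I*sqrt(379) (q = sqrt(-379) = I*sqrt(379) ≈ 19.468*I)
q*(T(U(7))/g(-34, 18)) = (I*sqrt(379))*(-4/(-15 + 27*(-34))) = (I*sqrt(379))*(-4/(-15 - 918)) = (I*sqrt(379))*(-4/(-933)) = (I*sqrt(379))*(-4*(-1/933)) = (I*sqrt(379))*(4/933) = 4*I*sqrt(379)/933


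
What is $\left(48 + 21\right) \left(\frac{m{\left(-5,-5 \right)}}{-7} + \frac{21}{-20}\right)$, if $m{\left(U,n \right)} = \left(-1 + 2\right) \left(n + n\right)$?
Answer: $\frac{3657}{140} \approx 26.121$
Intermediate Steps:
$m{\left(U,n \right)} = 2 n$ ($m{\left(U,n \right)} = 1 \cdot 2 n = 2 n$)
$\left(48 + 21\right) \left(\frac{m{\left(-5,-5 \right)}}{-7} + \frac{21}{-20}\right) = \left(48 + 21\right) \left(\frac{2 \left(-5\right)}{-7} + \frac{21}{-20}\right) = 69 \left(\left(-10\right) \left(- \frac{1}{7}\right) + 21 \left(- \frac{1}{20}\right)\right) = 69 \left(\frac{10}{7} - \frac{21}{20}\right) = 69 \cdot \frac{53}{140} = \frac{3657}{140}$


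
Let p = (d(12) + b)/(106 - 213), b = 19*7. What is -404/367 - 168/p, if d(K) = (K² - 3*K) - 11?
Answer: 3252136/42205 ≈ 77.056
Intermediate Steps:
b = 133
d(K) = -11 + K² - 3*K
p = -230/107 (p = ((-11 + 12² - 3*12) + 133)/(106 - 213) = ((-11 + 144 - 36) + 133)/(-107) = (97 + 133)*(-1/107) = 230*(-1/107) = -230/107 ≈ -2.1495)
-404/367 - 168/p = -404/367 - 168/(-230/107) = -404*1/367 - 168*(-107/230) = -404/367 + 8988/115 = 3252136/42205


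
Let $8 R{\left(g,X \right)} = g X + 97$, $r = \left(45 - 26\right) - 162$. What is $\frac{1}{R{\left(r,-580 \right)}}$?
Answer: $\frac{8}{83037} \approx 9.6343 \cdot 10^{-5}$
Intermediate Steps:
$r = -143$ ($r = 19 - 162 = -143$)
$R{\left(g,X \right)} = \frac{97}{8} + \frac{X g}{8}$ ($R{\left(g,X \right)} = \frac{g X + 97}{8} = \frac{X g + 97}{8} = \frac{97 + X g}{8} = \frac{97}{8} + \frac{X g}{8}$)
$\frac{1}{R{\left(r,-580 \right)}} = \frac{1}{\frac{97}{8} + \frac{1}{8} \left(-580\right) \left(-143\right)} = \frac{1}{\frac{97}{8} + \frac{20735}{2}} = \frac{1}{\frac{83037}{8}} = \frac{8}{83037}$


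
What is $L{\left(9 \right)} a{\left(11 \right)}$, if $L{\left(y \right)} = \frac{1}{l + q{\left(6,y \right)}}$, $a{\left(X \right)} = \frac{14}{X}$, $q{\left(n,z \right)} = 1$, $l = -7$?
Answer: $- \frac{7}{33} \approx -0.21212$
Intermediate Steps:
$L{\left(y \right)} = - \frac{1}{6}$ ($L{\left(y \right)} = \frac{1}{-7 + 1} = \frac{1}{-6} = - \frac{1}{6}$)
$L{\left(9 \right)} a{\left(11 \right)} = - \frac{14 \cdot \frac{1}{11}}{6} = \left(- \frac{1}{6}\right) \frac{14}{11} = - \frac{7}{33}$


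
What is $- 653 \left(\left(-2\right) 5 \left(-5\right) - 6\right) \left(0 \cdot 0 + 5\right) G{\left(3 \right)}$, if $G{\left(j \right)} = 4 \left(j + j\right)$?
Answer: $-3447840$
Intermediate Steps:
$G{\left(j \right)} = 8 j$ ($G{\left(j \right)} = 4 \cdot 2 j = 8 j$)
$- 653 \left(\left(-2\right) 5 \left(-5\right) - 6\right) \left(0 \cdot 0 + 5\right) G{\left(3 \right)} = - 653 \left(\left(-2\right) 5 \left(-5\right) - 6\right) \left(0 \cdot 0 + 5\right) 8 \cdot 3 = - 653 \left(\left(-10\right) \left(-5\right) - 6\right) \left(0 + 5\right) 24 = - 653 \left(50 - 6\right) 5 \cdot 24 = - 653 \cdot 44 \cdot 5 \cdot 24 = - 653 \cdot 220 \cdot 24 = \left(-653\right) 5280 = -3447840$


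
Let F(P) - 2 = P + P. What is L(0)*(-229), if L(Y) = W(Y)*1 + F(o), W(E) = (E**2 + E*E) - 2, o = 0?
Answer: 0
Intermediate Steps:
F(P) = 2 + 2*P (F(P) = 2 + (P + P) = 2 + 2*P)
W(E) = -2 + 2*E**2 (W(E) = (E**2 + E**2) - 2 = 2*E**2 - 2 = -2 + 2*E**2)
L(Y) = 2*Y**2 (L(Y) = (-2 + 2*Y**2)*1 + (2 + 2*0) = (-2 + 2*Y**2) + (2 + 0) = (-2 + 2*Y**2) + 2 = 2*Y**2)
L(0)*(-229) = (2*0**2)*(-229) = (2*0)*(-229) = 0*(-229) = 0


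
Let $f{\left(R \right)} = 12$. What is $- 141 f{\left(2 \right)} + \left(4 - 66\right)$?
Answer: $-1754$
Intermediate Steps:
$- 141 f{\left(2 \right)} + \left(4 - 66\right) = \left(-141\right) 12 + \left(4 - 66\right) = -1692 - 62 = -1754$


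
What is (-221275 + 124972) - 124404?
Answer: -220707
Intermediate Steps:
(-221275 + 124972) - 124404 = -96303 - 124404 = -220707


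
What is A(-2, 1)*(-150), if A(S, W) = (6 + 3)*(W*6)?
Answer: -8100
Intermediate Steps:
A(S, W) = 54*W (A(S, W) = 9*(6*W) = 54*W)
A(-2, 1)*(-150) = (54*1)*(-150) = 54*(-150) = -8100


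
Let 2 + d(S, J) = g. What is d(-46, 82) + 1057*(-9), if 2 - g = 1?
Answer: -9514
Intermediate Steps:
g = 1 (g = 2 - 1*1 = 2 - 1 = 1)
d(S, J) = -1 (d(S, J) = -2 + 1 = -1)
d(-46, 82) + 1057*(-9) = -1 + 1057*(-9) = -1 - 9513 = -9514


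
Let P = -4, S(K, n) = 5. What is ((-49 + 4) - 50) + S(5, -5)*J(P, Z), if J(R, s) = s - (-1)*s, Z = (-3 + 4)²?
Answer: -85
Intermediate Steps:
Z = 1 (Z = 1² = 1)
J(R, s) = 2*s (J(R, s) = s + s = 2*s)
((-49 + 4) - 50) + S(5, -5)*J(P, Z) = ((-49 + 4) - 50) + 5*(2*1) = (-45 - 50) + 5*2 = -95 + 10 = -85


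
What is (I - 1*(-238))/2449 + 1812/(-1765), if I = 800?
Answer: -2605518/4322485 ≈ -0.60278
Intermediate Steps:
(I - 1*(-238))/2449 + 1812/(-1765) = (800 - 1*(-238))/2449 + 1812/(-1765) = (800 + 238)*(1/2449) + 1812*(-1/1765) = 1038*(1/2449) - 1812/1765 = 1038/2449 - 1812/1765 = -2605518/4322485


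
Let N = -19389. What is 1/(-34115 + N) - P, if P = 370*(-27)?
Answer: 534504959/53504 ≈ 9990.0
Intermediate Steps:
P = -9990
1/(-34115 + N) - P = 1/(-34115 - 19389) - 1*(-9990) = 1/(-53504) + 9990 = -1/53504 + 9990 = 534504959/53504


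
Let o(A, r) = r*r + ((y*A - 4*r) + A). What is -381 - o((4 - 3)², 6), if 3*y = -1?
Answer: -1181/3 ≈ -393.67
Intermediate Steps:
y = -⅓ (y = (⅓)*(-1) = -⅓ ≈ -0.33333)
o(A, r) = r² - 4*r + 2*A/3 (o(A, r) = r*r + ((-A/3 - 4*r) + A) = r² + ((-4*r - A/3) + A) = r² + (-4*r + 2*A/3) = r² - 4*r + 2*A/3)
-381 - o((4 - 3)², 6) = -381 - (6² - 4*6 + 2*(4 - 3)²/3) = -381 - (36 - 24 + (⅔)*1²) = -381 - (36 - 24 + (⅔)*1) = -381 - (36 - 24 + ⅔) = -381 - 1*38/3 = -381 - 38/3 = -1181/3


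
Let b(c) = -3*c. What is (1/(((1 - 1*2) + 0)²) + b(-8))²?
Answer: 625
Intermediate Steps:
(1/(((1 - 1*2) + 0)²) + b(-8))² = (1/(((1 - 1*2) + 0)²) - 3*(-8))² = (1/(((1 - 2) + 0)²) + 24)² = (1/((-1 + 0)²) + 24)² = (1/((-1)²) + 24)² = (1/1 + 24)² = (1 + 24)² = 25² = 625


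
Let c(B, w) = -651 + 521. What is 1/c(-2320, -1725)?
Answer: -1/130 ≈ -0.0076923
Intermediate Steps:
c(B, w) = -130
1/c(-2320, -1725) = 1/(-130) = -1/130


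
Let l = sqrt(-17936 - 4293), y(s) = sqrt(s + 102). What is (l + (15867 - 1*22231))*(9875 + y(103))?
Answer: -(6364 - I*sqrt(22229))*(9875 + sqrt(205)) ≈ -6.2936e+7 + 1.4744e+6*I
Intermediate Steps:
y(s) = sqrt(102 + s)
l = I*sqrt(22229) (l = sqrt(-22229) = I*sqrt(22229) ≈ 149.09*I)
(l + (15867 - 1*22231))*(9875 + y(103)) = (I*sqrt(22229) + (15867 - 1*22231))*(9875 + sqrt(102 + 103)) = (I*sqrt(22229) + (15867 - 22231))*(9875 + sqrt(205)) = (I*sqrt(22229) - 6364)*(9875 + sqrt(205)) = (-6364 + I*sqrt(22229))*(9875 + sqrt(205))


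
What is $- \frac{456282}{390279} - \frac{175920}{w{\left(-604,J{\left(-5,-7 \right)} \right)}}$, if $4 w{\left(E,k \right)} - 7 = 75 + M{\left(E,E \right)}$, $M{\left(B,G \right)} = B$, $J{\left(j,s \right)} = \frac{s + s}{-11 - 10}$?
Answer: $\frac{15244074862}{11318091} \approx 1346.9$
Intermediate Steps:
$J{\left(j,s \right)} = - \frac{2 s}{21}$ ($J{\left(j,s \right)} = \frac{2 s}{-21} = 2 s \left(- \frac{1}{21}\right) = - \frac{2 s}{21}$)
$w{\left(E,k \right)} = \frac{41}{2} + \frac{E}{4}$ ($w{\left(E,k \right)} = \frac{7}{4} + \frac{75 + E}{4} = \frac{7}{4} + \left(\frac{75}{4} + \frac{E}{4}\right) = \frac{41}{2} + \frac{E}{4}$)
$- \frac{456282}{390279} - \frac{175920}{w{\left(-604,J{\left(-5,-7 \right)} \right)}} = - \frac{456282}{390279} - \frac{175920}{\frac{41}{2} + \frac{1}{4} \left(-604\right)} = \left(-456282\right) \frac{1}{390279} - \frac{175920}{\frac{41}{2} - 151} = - \frac{152094}{130093} - \frac{175920}{- \frac{261}{2}} = - \frac{152094}{130093} - - \frac{117280}{87} = - \frac{152094}{130093} + \frac{117280}{87} = \frac{15244074862}{11318091}$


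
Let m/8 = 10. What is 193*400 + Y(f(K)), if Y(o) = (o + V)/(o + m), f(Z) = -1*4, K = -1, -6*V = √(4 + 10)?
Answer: 1466799/19 - √14/456 ≈ 77200.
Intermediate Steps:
V = -√14/6 (V = -√(4 + 10)/6 = -√14/6 ≈ -0.62361)
m = 80 (m = 8*10 = 80)
f(Z) = -4
Y(o) = (o - √14/6)/(80 + o) (Y(o) = (o - √14/6)/(o + 80) = (o - √14/6)/(80 + o))
193*400 + Y(f(K)) = 193*400 + (-4 - √14/6)/(80 - 4) = 77200 + (-4 - √14/6)/76 = 77200 + (-1/19 - √14/456) = 1466799/19 - √14/456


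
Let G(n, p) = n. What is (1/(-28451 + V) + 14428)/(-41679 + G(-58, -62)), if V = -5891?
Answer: -495486375/1433332054 ≈ -0.34569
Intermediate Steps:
(1/(-28451 + V) + 14428)/(-41679 + G(-58, -62)) = (1/(-28451 - 5891) + 14428)/(-41679 - 58) = (1/(-34342) + 14428)/(-41737) = (-1/34342 + 14428)*(-1/41737) = (495486375/34342)*(-1/41737) = -495486375/1433332054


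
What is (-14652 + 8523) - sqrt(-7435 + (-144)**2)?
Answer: -6129 - sqrt(13301) ≈ -6244.3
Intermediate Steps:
(-14652 + 8523) - sqrt(-7435 + (-144)**2) = -6129 - sqrt(-7435 + 20736) = -6129 - sqrt(13301)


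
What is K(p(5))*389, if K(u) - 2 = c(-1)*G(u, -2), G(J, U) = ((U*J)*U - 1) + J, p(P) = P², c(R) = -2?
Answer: -95694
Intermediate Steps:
G(J, U) = -1 + J + J*U² (G(J, U) = ((J*U)*U - 1) + J = (J*U² - 1) + J = (-1 + J*U²) + J = -1 + J + J*U²)
K(u) = 4 - 10*u (K(u) = 2 - 2*(-1 + u + u*(-2)²) = 2 - 2*(-1 + u + u*4) = 2 - 2*(-1 + u + 4*u) = 2 - 2*(-1 + 5*u) = 2 + (2 - 10*u) = 4 - 10*u)
K(p(5))*389 = (4 - 10*5²)*389 = (4 - 10*25)*389 = (4 - 250)*389 = -246*389 = -95694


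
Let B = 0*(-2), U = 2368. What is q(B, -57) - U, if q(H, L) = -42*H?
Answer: -2368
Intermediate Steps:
B = 0
q(B, -57) - U = -42*0 - 1*2368 = 0 - 2368 = -2368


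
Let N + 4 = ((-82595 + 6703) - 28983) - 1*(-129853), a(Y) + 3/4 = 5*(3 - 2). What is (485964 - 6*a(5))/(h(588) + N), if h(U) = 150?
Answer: 971877/50248 ≈ 19.342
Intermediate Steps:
a(Y) = 17/4 (a(Y) = -¾ + 5*(3 - 2) = -¾ + 5*1 = -¾ + 5 = 17/4)
N = 24974 (N = -4 + (((-82595 + 6703) - 28983) - 1*(-129853)) = -4 + ((-75892 - 28983) + 129853) = -4 + (-104875 + 129853) = -4 + 24978 = 24974)
(485964 - 6*a(5))/(h(588) + N) = (485964 - 6*17/4)/(150 + 24974) = (485964 - 51/2)/25124 = (971877/2)*(1/25124) = 971877/50248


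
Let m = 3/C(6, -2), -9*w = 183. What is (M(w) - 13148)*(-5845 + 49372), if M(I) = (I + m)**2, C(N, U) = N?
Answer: -6662054003/12 ≈ -5.5517e+8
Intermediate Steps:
w = -61/3 (w = -1/9*183 = -61/3 ≈ -20.333)
m = 1/2 (m = 3/6 = 3*(1/6) = 1/2 ≈ 0.50000)
M(I) = (1/2 + I)**2 (M(I) = (I + 1/2)**2 = (1/2 + I)**2)
(M(w) - 13148)*(-5845 + 49372) = ((1 + 2*(-61/3))**2/4 - 13148)*(-5845 + 49372) = ((1 - 122/3)**2/4 - 13148)*43527 = ((-119/3)**2/4 - 13148)*43527 = ((1/4)*(14161/9) - 13148)*43527 = (14161/36 - 13148)*43527 = -459167/36*43527 = -6662054003/12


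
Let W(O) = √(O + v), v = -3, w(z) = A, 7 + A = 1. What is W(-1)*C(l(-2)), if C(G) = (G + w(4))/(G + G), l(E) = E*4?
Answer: 7*I/4 ≈ 1.75*I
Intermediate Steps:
l(E) = 4*E
A = -6 (A = -7 + 1 = -6)
w(z) = -6
W(O) = √(-3 + O) (W(O) = √(O - 3) = √(-3 + O))
C(G) = (-6 + G)/(2*G) (C(G) = (G - 6)/(G + G) = (-6 + G)/((2*G)) = (-6 + G)*(1/(2*G)) = (-6 + G)/(2*G))
W(-1)*C(l(-2)) = √(-3 - 1)*((-6 + 4*(-2))/(2*((4*(-2))))) = √(-4)*((½)*(-6 - 8)/(-8)) = (2*I)*((½)*(-⅛)*(-14)) = (2*I)*(7/8) = 7*I/4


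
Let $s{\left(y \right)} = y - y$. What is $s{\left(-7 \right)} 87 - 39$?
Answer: $-39$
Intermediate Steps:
$s{\left(y \right)} = 0$
$s{\left(-7 \right)} 87 - 39 = 0 \cdot 87 - 39 = 0 - 39 = -39$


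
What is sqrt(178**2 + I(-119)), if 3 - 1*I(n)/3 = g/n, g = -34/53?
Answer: sqrt(4362253987)/371 ≈ 178.03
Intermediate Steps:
g = -34/53 (g = -34*1/53 = -34/53 ≈ -0.64151)
I(n) = 9 + 102/(53*n) (I(n) = 9 - (-102)/(53*n) = 9 + 102/(53*n))
sqrt(178**2 + I(-119)) = sqrt(178**2 + (9 + (102/53)/(-119))) = sqrt(31684 + (9 + (102/53)*(-1/119))) = sqrt(31684 + (9 - 6/371)) = sqrt(31684 + 3333/371) = sqrt(11758097/371) = sqrt(4362253987)/371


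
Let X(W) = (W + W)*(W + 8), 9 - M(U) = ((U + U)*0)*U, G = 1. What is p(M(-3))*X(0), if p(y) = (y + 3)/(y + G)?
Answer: 0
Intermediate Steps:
M(U) = 9 (M(U) = 9 - (U + U)*0*U = 9 - (2*U)*0*U = 9 - 0*U = 9 - 1*0 = 9 + 0 = 9)
p(y) = (3 + y)/(1 + y) (p(y) = (y + 3)/(y + 1) = (3 + y)/(1 + y))
X(W) = 2*W*(8 + W) (X(W) = (2*W)*(8 + W) = 2*W*(8 + W))
p(M(-3))*X(0) = ((3 + 9)/(1 + 9))*(2*0*(8 + 0)) = (12/10)*(2*0*8) = ((⅒)*12)*0 = (6/5)*0 = 0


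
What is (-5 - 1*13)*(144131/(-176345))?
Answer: 199566/13565 ≈ 14.712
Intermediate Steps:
(-5 - 1*13)*(144131/(-176345)) = (-5 - 13)*(144131*(-1/176345)) = -18*(-11087/13565) = 199566/13565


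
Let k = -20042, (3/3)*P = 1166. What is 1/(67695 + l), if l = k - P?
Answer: 1/46487 ≈ 2.1511e-5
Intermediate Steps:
P = 1166
l = -21208 (l = -20042 - 1*1166 = -20042 - 1166 = -21208)
1/(67695 + l) = 1/(67695 - 21208) = 1/46487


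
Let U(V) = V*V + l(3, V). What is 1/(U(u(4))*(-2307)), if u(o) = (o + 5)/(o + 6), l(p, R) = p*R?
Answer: -100/809757 ≈ -0.00012349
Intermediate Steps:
l(p, R) = R*p
u(o) = (5 + o)/(6 + o)
U(V) = V² + 3*V (U(V) = V*V + V*3 = V² + 3*V)
1/(U(u(4))*(-2307)) = 1/((((5 + 4)/(6 + 4))*(3 + (5 + 4)/(6 + 4)))*(-2307)) = 1/(((9/10)*(3 + 9/10))*(-2307)) = 1/((((⅒)*9)*(3 + (⅒)*9))*(-2307)) = 1/((9*(3 + 9/10)/10)*(-2307)) = 1/(((9/10)*(39/10))*(-2307)) = 1/((351/100)*(-2307)) = 1/(-809757/100) = -100/809757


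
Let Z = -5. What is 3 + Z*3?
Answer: -12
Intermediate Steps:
3 + Z*3 = 3 - 5*3 = 3 - 15 = -12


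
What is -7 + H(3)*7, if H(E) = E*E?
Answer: 56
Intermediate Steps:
H(E) = E²
-7 + H(3)*7 = -7 + 3²*7 = -7 + 9*7 = -7 + 63 = 56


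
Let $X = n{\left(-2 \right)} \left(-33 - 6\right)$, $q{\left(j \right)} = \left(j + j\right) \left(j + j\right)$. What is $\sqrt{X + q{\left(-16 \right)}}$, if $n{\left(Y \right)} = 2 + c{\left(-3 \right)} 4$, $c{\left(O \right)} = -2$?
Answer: $\sqrt{1258} \approx 35.468$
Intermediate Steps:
$n{\left(Y \right)} = -6$ ($n{\left(Y \right)} = 2 - 8 = -6$)
$q{\left(j \right)} = 4 j^{2}$ ($q{\left(j \right)} = 2 j 2 j = 4 j^{2}$)
$X = 234$ ($X = - 6 \left(-33 - 6\right) = \left(-6\right) \left(-39\right) = 234$)
$\sqrt{X + q{\left(-16 \right)}} = \sqrt{234 + 4 \left(-16\right)^{2}} = \sqrt{234 + 4 \cdot 256} = \sqrt{234 + 1024} = \sqrt{1258}$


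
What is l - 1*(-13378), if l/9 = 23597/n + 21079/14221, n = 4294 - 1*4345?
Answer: 2230731422/241757 ≈ 9227.2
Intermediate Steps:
n = -51 (n = 4294 - 4345 = -51)
l = -1003493724/241757 (l = 9*(23597/(-51) + 21079/14221) = 9*(23597*(-1/51) + 21079*(1/14221)) = 9*(-23597/51 + 21079/14221) = 9*(-334497908/725271) = -1003493724/241757 ≈ -4150.8)
l - 1*(-13378) = -1003493724/241757 - 1*(-13378) = -1003493724/241757 + 13378 = 2230731422/241757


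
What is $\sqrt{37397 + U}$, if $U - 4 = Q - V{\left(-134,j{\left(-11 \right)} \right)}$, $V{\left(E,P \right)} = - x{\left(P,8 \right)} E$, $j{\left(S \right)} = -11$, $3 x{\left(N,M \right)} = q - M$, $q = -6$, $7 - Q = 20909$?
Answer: $\frac{\sqrt{154119}}{3} \approx 130.86$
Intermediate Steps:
$Q = -20902$ ($Q = 7 - 20909 = -20902$)
$x{\left(N,M \right)} = -2 - \frac{M}{3}$ ($x{\left(N,M \right)} = \frac{-6 - M}{3} = -2 - \frac{M}{3}$)
$V{\left(E,P \right)} = \frac{14 E}{3}$ ($V{\left(E,P \right)} = - \left(-2 - \frac{8}{3}\right) E = - \frac{\left(-14\right) E}{3} = \frac{14 E}{3}$)
$U = - \frac{60818}{3}$ ($U = 4 - \left(20902 + \frac{14}{3} \left(-134\right)\right) = 4 - \frac{60830}{3} = - \frac{60818}{3} \approx -20273.0$)
$\sqrt{37397 + U} = \sqrt{37397 - \frac{60818}{3}} = \sqrt{\frac{51373}{3}} = \frac{\sqrt{154119}}{3}$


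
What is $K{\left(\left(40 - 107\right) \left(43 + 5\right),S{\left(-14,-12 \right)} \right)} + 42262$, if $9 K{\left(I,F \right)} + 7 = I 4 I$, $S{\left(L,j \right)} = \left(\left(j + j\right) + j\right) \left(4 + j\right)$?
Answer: $\frac{41750975}{9} \approx 4.639 \cdot 10^{6}$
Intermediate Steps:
$S{\left(L,j \right)} = 3 j \left(4 + j\right)$ ($S{\left(L,j \right)} = \left(2 j + j\right) \left(4 + j\right) = 3 j \left(4 + j\right)$)
$K{\left(I,F \right)} = - \frac{7}{9} + \frac{4 I^{2}}{9}$ ($K{\left(I,F \right)} = - \frac{7}{9} + \frac{I 4 I}{9} = - \frac{7}{9} + \frac{4 I I}{9} = - \frac{7}{9} + \frac{4 I^{2}}{9}$)
$K{\left(\left(40 - 107\right) \left(43 + 5\right),S{\left(-14,-12 \right)} \right)} + 42262 = \left(- \frac{7}{9} + \frac{4 \left(\left(40 - 107\right) \left(43 + 5\right)\right)^{2}}{9}\right) + 42262 = \left(- \frac{7}{9} + \frac{4 \left(\left(-67\right) 48\right)^{2}}{9}\right) + 42262 = \left(- \frac{7}{9} + \frac{4 \left(-3216\right)^{2}}{9}\right) + 42262 = \left(- \frac{7}{9} + \frac{4}{9} \cdot 10342656\right) + 42262 = \left(- \frac{7}{9} + 4596736\right) + 42262 = \frac{41370617}{9} + 42262 = \frac{41750975}{9}$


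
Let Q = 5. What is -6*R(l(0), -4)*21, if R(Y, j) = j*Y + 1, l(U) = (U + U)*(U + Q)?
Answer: -126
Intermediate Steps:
l(U) = 2*U*(5 + U) (l(U) = (U + U)*(U + 5) = (2*U)*(5 + U) = 2*U*(5 + U))
R(Y, j) = 1 + Y*j (R(Y, j) = Y*j + 1 = 1 + Y*j)
-6*R(l(0), -4)*21 = -6*(1 + (2*0*(5 + 0))*(-4))*21 = -6*(1 + (2*0*5)*(-4))*21 = -6*(1 + 0*(-4))*21 = -6*(1 + 0)*21 = -6*1*21 = -6*21 = -126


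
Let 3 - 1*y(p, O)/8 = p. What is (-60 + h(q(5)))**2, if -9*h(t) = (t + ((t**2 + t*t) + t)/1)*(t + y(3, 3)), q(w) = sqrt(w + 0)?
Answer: 101000/27 + 11000*sqrt(5)/81 ≈ 4044.4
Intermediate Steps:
q(w) = sqrt(w)
y(p, O) = 24 - 8*p
h(t) = -t*(2*t + 2*t**2)/9 (h(t) = -(t + ((t**2 + t*t) + t)/1)*(t + (24 - 8*3))/9 = -(t + ((t**2 + t**2) + t)*1)*(t + (24 - 24))/9 = -(t + (2*t**2 + t)*1)*(t + 0)/9 = -(t + (t + 2*t**2)*1)*t/9 = -(t + (t + 2*t**2))*t/9 = -(2*t + 2*t**2)*t/9 = -t*(2*t + 2*t**2)/9)
(-60 + h(q(5)))**2 = (-60 - 2*(sqrt(5))**2*(1 + sqrt(5))/9)**2 = (-60 - 2/9*5*(1 + sqrt(5)))**2 = (-60 + (-10/9 - 10*sqrt(5)/9))**2 = (-550/9 - 10*sqrt(5)/9)**2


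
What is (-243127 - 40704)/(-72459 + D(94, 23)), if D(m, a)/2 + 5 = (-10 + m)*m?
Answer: 283831/56677 ≈ 5.0079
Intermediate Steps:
D(m, a) = -10 + 2*m*(-10 + m) (D(m, a) = -10 + 2*((-10 + m)*m) = -10 + 2*(m*(-10 + m)) = -10 + 2*m*(-10 + m))
(-243127 - 40704)/(-72459 + D(94, 23)) = (-243127 - 40704)/(-72459 + (-10 - 20*94 + 2*94**2)) = -283831/(-72459 + (-10 - 1880 + 2*8836)) = -283831/(-72459 + (-10 - 1880 + 17672)) = -283831/(-72459 + 15782) = -283831/(-56677) = -283831*(-1/56677) = 283831/56677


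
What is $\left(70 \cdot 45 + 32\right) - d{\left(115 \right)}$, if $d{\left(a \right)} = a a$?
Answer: $-10043$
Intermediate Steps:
$d{\left(a \right)} = a^{2}$
$\left(70 \cdot 45 + 32\right) - d{\left(115 \right)} = \left(70 \cdot 45 + 32\right) - 115^{2} = \left(3150 + 32\right) - 13225 = 3182 - 13225 = -10043$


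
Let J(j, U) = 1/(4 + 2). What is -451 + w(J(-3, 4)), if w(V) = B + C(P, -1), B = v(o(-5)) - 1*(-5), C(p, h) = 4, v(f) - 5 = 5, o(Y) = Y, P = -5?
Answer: -432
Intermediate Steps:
v(f) = 10 (v(f) = 5 + 5 = 10)
J(j, U) = ⅙ (J(j, U) = 1/6 = ⅙)
B = 15 (B = 10 - 1*(-5) = 10 + 5 = 15)
w(V) = 19 (w(V) = 15 + 4 = 19)
-451 + w(J(-3, 4)) = -451 + 19 = -432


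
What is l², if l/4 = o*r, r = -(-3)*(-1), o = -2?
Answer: 576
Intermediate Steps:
r = -3 (r = -3*1 = -3)
l = 24 (l = 4*(-2*(-3)) = 4*6 = 24)
l² = 24² = 576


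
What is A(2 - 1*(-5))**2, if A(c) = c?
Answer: 49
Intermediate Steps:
A(2 - 1*(-5))**2 = (2 - 1*(-5))**2 = (2 + 5)**2 = 7**2 = 49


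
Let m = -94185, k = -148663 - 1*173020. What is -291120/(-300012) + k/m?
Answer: 449014121/102379095 ≈ 4.3858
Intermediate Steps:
k = -321683 (k = -148663 - 173020 = -321683)
-291120/(-300012) + k/m = -291120/(-300012) - 321683/(-94185) = -291120*(-1/300012) - 321683*(-1/94185) = 24260/25001 + 321683/94185 = 449014121/102379095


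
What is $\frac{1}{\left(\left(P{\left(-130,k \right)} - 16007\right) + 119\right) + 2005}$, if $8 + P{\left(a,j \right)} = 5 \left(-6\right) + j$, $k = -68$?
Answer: $- \frac{1}{13989} \approx -7.1485 \cdot 10^{-5}$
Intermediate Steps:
$P{\left(a,j \right)} = -38 + j$ ($P{\left(a,j \right)} = -8 + \left(5 \left(-6\right) + j\right) = -8 + \left(-30 + j\right) = -38 + j$)
$\frac{1}{\left(\left(P{\left(-130,k \right)} - 16007\right) + 119\right) + 2005} = \frac{1}{\left(\left(\left(-38 - 68\right) - 16007\right) + 119\right) + 2005} = \frac{1}{\left(\left(-106 - 16007\right) + 119\right) + 2005} = \frac{1}{\left(-16113 + 119\right) + 2005} = \frac{1}{-15994 + 2005} = \frac{1}{-13989} = - \frac{1}{13989}$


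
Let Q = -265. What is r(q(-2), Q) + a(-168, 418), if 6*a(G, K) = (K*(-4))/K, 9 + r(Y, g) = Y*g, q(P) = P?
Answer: 1561/3 ≈ 520.33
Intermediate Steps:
r(Y, g) = -9 + Y*g
a(G, K) = -⅔ (a(G, K) = ((K*(-4))/K)/6 = ((-4*K)/K)/6 = (⅙)*(-4) = -⅔)
r(q(-2), Q) + a(-168, 418) = (-9 - 2*(-265)) - ⅔ = (-9 + 530) - ⅔ = 521 - ⅔ = 1561/3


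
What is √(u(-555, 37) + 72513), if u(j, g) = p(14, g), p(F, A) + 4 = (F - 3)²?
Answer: 3*√8070 ≈ 269.50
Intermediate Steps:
p(F, A) = -4 + (-3 + F)² (p(F, A) = -4 + (F - 3)² = -4 + (-3 + F)²)
u(j, g) = 117 (u(j, g) = -4 + (-3 + 14)² = -4 + 11² = -4 + 121 = 117)
√(u(-555, 37) + 72513) = √(117 + 72513) = √72630 = 3*√8070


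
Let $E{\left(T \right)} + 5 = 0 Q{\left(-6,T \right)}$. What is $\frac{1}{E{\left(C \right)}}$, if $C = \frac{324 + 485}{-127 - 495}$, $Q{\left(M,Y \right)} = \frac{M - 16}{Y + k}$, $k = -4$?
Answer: $- \frac{1}{5} \approx -0.2$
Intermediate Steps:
$Q{\left(M,Y \right)} = \frac{-16 + M}{-4 + Y}$ ($Q{\left(M,Y \right)} = \frac{M - 16}{Y - 4} = \frac{-16 + M}{-4 + Y}$)
$C = - \frac{809}{622}$ ($C = \frac{809}{-622} = 809 \left(- \frac{1}{622}\right) = - \frac{809}{622} \approx -1.3006$)
$E{\left(T \right)} = -5$ ($E{\left(T \right)} = -5 + 0 \frac{-16 - 6}{-4 + T} = -5 + 0 \frac{1}{-4 + T} \left(-22\right) = -5 + 0 \left(- \frac{22}{-4 + T}\right) = -5 + 0 = -5$)
$\frac{1}{E{\left(C \right)}} = \frac{1}{-5} = - \frac{1}{5}$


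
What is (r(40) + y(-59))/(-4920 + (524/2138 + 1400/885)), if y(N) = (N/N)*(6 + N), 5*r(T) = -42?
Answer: 58088391/4652911330 ≈ 0.012484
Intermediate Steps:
r(T) = -42/5 (r(T) = (1/5)*(-42) = -42/5)
y(N) = 6 + N (y(N) = 1*(6 + N) = 6 + N)
(r(40) + y(-59))/(-4920 + (524/2138 + 1400/885)) = (-42/5 + (6 - 59))/(-4920 + (524/2138 + 1400/885)) = (-42/5 - 53)/(-4920 + (524*(1/2138) + 1400*(1/885))) = -307/(5*(-4920 + (262/1069 + 280/177))) = -307/(5*(-4920 + 345694/189213)) = -307/(5*(-930582266/189213)) = -307/5*(-189213/930582266) = 58088391/4652911330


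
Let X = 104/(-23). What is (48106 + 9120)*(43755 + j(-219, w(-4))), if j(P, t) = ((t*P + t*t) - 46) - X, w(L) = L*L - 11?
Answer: 56127318026/23 ≈ 2.4403e+9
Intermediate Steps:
w(L) = -11 + L² (w(L) = L² - 11 = -11 + L²)
X = -104/23 (X = 104*(-1/23) = -104/23 ≈ -4.5217)
j(P, t) = -954/23 + t² + P*t (j(P, t) = ((t*P + t*t) - 46) - 1*(-104/23) = ((P*t + t²) - 46) + 104/23 = ((t² + P*t) - 46) + 104/23 = (-46 + t² + P*t) + 104/23 = -954/23 + t² + P*t)
(48106 + 9120)*(43755 + j(-219, w(-4))) = (48106 + 9120)*(43755 + (-954/23 + (-11 + (-4)²)² - 219*(-11 + (-4)²))) = 57226*(43755 + (-954/23 + (-11 + 16)² - 219*(-11 + 16))) = 57226*(43755 + (-954/23 + 5² - 219*5)) = 57226*(43755 + (-954/23 + 25 - 1095)) = 57226*(43755 - 25564/23) = 57226*(980801/23) = 56127318026/23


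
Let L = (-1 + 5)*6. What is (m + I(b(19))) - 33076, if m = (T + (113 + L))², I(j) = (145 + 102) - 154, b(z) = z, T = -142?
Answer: -32958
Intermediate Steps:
L = 24 (L = 4*6 = 24)
I(j) = 93 (I(j) = 247 - 154 = 93)
m = 25 (m = (-142 + (113 + 24))² = (-142 + 137)² = (-5)² = 25)
(m + I(b(19))) - 33076 = (25 + 93) - 33076 = 118 - 33076 = -32958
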